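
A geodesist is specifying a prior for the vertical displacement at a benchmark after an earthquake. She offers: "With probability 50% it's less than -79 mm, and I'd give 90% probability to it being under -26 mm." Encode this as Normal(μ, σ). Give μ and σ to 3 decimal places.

μ = -79.000, σ = 41.356

For Normal(μ,σ), the p-quantile is μ + z_p·σ. Here z_{0.5} = 0, z_{0.9} = 1.282.
So -79 = μ + 0σ and -26 = μ + 1.282σ.
Subtracting: σ = (-26 − -79)/(1.282 − (0)) = 41.356.
Then μ = -79 − (0)·41.356 = -79.000.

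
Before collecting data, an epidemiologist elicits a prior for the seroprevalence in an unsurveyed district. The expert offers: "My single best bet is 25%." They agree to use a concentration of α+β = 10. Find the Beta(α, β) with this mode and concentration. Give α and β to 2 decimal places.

For α,β > 1 the Beta mode is (α−1)/(α+β−2). With α+β = 10, the mode is (α−1)/8.
Set (α−1)/8 = 0.25 → α = 1 + 0.25·8 = 3.00.
β = 10 − α = 7.00.

α = 3.00, β = 7.00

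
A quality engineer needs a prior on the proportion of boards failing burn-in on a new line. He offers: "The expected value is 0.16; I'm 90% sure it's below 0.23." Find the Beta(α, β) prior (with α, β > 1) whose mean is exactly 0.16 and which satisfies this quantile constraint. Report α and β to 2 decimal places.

With mean 0.16 fixed, write α = 0.16s, β = 0.84s where s = α+β.
Need P(θ < 0.23) = 0.9 under Beta(0.16s, 0.84s). Normal approximation: (q−m)/√(m(1−m)/s) ≈ z_{0.9} = 1.28, so s ≈ 0.16·0.84·(1.28)²/(0.23−0.16)² = 45.0.
At s = 45.0: P(θ<0.23) ≈ 0.894. Adjusting to match 0.9 gives s ≈ 47.97.
So α = 0.16·47.97 ≈ 7.67, β = 0.84·47.97 ≈ 40.29.

α ≈ 7.67, β ≈ 40.29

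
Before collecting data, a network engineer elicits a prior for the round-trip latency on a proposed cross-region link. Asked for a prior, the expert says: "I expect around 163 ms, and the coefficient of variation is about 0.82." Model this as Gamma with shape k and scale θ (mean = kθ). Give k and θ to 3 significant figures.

For Gamma(k, scale θ): mean = kθ, variance = kθ², so CV = 1/√k.
CV = 0.82, hence k = 1/CV² = 1.49.
Then θ = mean/k = 163/1.49 = 110.

k ≈ 1.49, θ ≈ 110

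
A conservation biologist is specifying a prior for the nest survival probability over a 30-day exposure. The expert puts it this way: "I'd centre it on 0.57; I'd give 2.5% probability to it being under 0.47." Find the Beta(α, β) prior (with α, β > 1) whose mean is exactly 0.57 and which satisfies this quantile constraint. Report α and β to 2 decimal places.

α ≈ 54.37, β ≈ 41.01

With mean 0.57 fixed, write α = 0.57s, β = 0.43s where s = α+β.
Need P(θ < 0.47) = 0.025 under Beta(0.57s, 0.43s). Normal approximation: (q−m)/√(m(1−m)/s) ≈ z_{0.025} = -1.96, so s ≈ 0.57·0.43·(-1.96)²/(0.47−0.57)² = 94.2.
At s = 94.2: P(θ<0.47) ≈ 0.026. Adjusting to match 0.025 gives s ≈ 95.38.
So α = 0.57·95.38 ≈ 54.37, β = 0.43·95.38 ≈ 41.01.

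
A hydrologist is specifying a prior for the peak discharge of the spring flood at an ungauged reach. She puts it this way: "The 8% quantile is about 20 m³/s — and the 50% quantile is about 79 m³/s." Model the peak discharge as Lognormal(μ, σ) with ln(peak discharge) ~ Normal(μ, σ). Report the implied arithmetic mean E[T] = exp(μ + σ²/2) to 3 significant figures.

If T ~ Lognormal(μ,σ) then ln T ~ Normal(μ,σ), so the p-quantile of ln T is μ + z_p·σ.
ln(20) = 2.996 and ln(79) = 4.369; z_{0.08} = -1.405, z_{0.5} = 0.
σ = (4.369 − 2.996)/(0 − (-1.405)) = 0.978.
μ = 2.996 − (-1.405)·0.978 = 4.369.
E[T] = exp(μ + σ²/2) = exp(4.369 + 0.4779) = 127 m³/s.

E[T] ≈ 127 m³/s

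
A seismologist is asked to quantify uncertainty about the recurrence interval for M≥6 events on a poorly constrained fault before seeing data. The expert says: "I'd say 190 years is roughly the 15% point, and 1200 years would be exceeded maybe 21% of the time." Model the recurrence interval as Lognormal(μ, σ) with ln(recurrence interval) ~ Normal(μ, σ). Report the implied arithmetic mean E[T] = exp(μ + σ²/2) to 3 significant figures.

If T ~ Lognormal(μ,σ) then ln T ~ Normal(μ,σ), so the p-quantile of ln T is μ + z_p·σ.
ln(190) = 5.247 and ln(1200) = 7.09; z_{0.15} = -1.036, z_{0.79} = 0.8064.
σ = (7.09 − 5.247)/(0.8064 − (-1.036)) = 1.000.
μ = 5.247 − (-1.036)·1.000 = 6.284.
E[T] = exp(μ + σ²/2) = exp(6.284 + 0.5001) = 883 years.

E[T] ≈ 883 years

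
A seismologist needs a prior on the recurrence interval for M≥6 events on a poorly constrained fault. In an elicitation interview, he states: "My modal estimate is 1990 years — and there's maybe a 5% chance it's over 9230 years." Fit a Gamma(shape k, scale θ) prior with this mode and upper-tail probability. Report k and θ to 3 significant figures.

k ≈ 2.03, θ ≈ 1920

Gamma(k,θ) with k>1 has mode (k−1)θ, so θ = 1990/(k−1).
Need P(X < 9230) = 0.95 with θ tied to k this way. Start at k = 2, θ = 1990: P(X<9230) ≈ 0.945.
Too low — raise k to concentrate. Iterating converges to k ≈ 2.03.
Then θ = 1990/(2.03−1) ≈ 1920.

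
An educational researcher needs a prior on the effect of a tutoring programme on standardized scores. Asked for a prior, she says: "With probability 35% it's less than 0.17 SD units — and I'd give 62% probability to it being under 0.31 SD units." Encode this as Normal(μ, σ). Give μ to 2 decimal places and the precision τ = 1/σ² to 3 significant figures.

μ = 0.25, τ = 24.3

For Normal(μ,σ), the p-quantile is μ + z_p·σ. Here z_{0.35} = -0.3853, z_{0.62} = 0.3055.
So 0.17 = μ − 0.3853σ and 0.31 = μ + 0.3055σ.
Subtracting: σ = (0.31 − 0.17)/(0.3055 − (-0.3853)) = 0.20.
Then μ = 0.17 − (-0.3853)·0.20 = 0.25.
Precision τ = 1/σ² = 1/0.2027² = 24.3.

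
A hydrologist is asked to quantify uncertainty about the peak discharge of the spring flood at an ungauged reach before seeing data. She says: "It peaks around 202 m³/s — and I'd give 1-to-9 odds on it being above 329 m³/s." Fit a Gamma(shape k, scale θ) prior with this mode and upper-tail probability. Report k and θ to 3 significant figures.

Gamma(k,θ) with k>1 has mode (k−1)θ, so θ = 202/(k−1).
Need P(X < 329) = 0.9 with θ tied to k this way. Start at k = 2, θ = 202: P(X<329) ≈ 0.484.
Too low — raise k to concentrate. Iterating converges to k ≈ 8.91.
Then θ = 202/(8.91−1) ≈ 25.5.

k ≈ 8.91, θ ≈ 25.5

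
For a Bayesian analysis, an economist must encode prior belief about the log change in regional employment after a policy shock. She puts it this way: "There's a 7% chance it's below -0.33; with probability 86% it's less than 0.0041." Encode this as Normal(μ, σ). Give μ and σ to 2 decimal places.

The p-quantile of Normal(μ,σ) is μ + z_p·σ, with z_{0.07} = -1.476 and z_{0.86} = 1.08.
Eliminate σ: μ = (z₂·x₁ − z₁·x₂)/(z₂ − z₁) = (1.08·-0.33 − (-1.476)·0.0041)/2.556 = -0.14.
Then σ = (x₂ − x₁)/(z₂ − z₁) = (0.0041 − -0.33)/2.556 = 0.13.

μ = -0.14, σ = 0.13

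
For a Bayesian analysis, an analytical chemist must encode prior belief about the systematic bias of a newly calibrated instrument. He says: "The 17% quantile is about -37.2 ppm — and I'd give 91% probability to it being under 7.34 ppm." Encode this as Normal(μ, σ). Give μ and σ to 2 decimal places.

μ = -18.68, σ = 19.41

For Normal(μ,σ), the p-quantile is μ + z_p·σ. Here z_{0.17} = -0.9542, z_{0.91} = 1.341.
So -37.2 = μ − 0.9542σ and 7.34 = μ + 1.341σ.
Subtracting: σ = (7.34 − -37.2)/(1.341 − (-0.9542)) = 19.41.
Then μ = -37.2 − (-0.9542)·19.41 = -18.68.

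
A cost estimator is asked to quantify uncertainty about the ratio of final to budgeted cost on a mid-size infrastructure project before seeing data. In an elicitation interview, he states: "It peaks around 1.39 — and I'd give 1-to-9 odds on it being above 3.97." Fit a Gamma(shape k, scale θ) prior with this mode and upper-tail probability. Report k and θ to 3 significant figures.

Gamma(k,θ) with k>1 has mode (k−1)θ, so θ = 1.39/(k−1).
Need P(X < 3.97) = 0.9 with θ tied to k this way. Start at k = 2, θ = 1.39: P(X<3.97) ≈ 0.778.
Too low — raise k to concentrate. Iterating converges to k ≈ 2.73.
Then θ = 1.39/(2.73−1) ≈ 0.802.

k ≈ 2.73, θ ≈ 0.802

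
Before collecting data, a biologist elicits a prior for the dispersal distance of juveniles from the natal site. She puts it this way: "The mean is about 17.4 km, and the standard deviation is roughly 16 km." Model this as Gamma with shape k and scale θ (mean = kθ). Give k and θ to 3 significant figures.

k ≈ 1.18, θ ≈ 14.7

For Gamma(k, scale θ): mean = kθ, variance = kθ², so CV = 1/√k.
CV = SD/mean = 16/17.4 = 0.9195, hence k = 1/CV² = 1.18.
Then θ = mean/k = 17.4/1.18 = 14.7.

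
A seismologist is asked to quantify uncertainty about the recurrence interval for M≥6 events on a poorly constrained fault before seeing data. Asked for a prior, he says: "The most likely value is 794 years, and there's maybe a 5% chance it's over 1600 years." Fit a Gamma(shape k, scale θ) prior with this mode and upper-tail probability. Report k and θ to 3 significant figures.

Gamma(k,θ) with k>1 has mode (k−1)θ, so θ = 794/(k−1).
Need P(X < 1600) = 0.95 with θ tied to k this way. Start at k = 2, θ = 794: P(X<1600) ≈ 0.598.
Too low — raise k to concentrate. Iterating converges to k ≈ 6.64.
Then θ = 794/(6.64−1) ≈ 141.

k ≈ 6.64, θ ≈ 141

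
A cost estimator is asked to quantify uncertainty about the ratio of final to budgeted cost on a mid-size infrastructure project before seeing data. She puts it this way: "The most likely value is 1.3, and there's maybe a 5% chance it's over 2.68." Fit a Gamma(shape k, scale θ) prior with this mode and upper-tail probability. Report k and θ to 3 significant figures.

k ≈ 6.28, θ ≈ 0.246

Gamma(k,θ) with k>1 has mode (k−1)θ, so θ = 1.3/(k−1).
Need P(X < 2.68) = 0.95 with θ tied to k this way. Start at k = 2, θ = 1.3: P(X<2.68) ≈ 0.610.
Too low — raise k to concentrate. Iterating converges to k ≈ 6.28.
Then θ = 1.3/(6.28−1) ≈ 0.246.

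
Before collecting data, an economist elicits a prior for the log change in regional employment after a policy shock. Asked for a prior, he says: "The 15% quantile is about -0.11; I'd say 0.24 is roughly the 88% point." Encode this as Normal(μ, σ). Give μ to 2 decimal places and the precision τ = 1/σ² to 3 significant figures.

The p-quantile of Normal(μ,σ) is μ + z_p·σ, with z_{0.15} = -1.036 and z_{0.88} = 1.175.
Eliminate σ: μ = (z₂·x₁ − z₁·x₂)/(z₂ − z₁) = (1.175·-0.11 − (-1.036)·0.24)/2.211 = 0.05.
Then σ = (x₂ − x₁)/(z₂ − z₁) = (0.24 − -0.11)/2.211 = 0.16.
Precision τ = 1/σ² = 1/0.1583² = 39.9.

μ = 0.05, τ = 39.9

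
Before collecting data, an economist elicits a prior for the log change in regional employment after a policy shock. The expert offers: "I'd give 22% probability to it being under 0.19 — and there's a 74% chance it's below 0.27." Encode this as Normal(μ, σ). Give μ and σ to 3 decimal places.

μ = 0.234, σ = 0.057

The p-quantile of Normal(μ,σ) is μ + z_p·σ, with z_{0.22} = -0.7722 and z_{0.74} = 0.6433.
Eliminate σ: μ = (z₂·x₁ − z₁·x₂)/(z₂ − z₁) = (0.6433·0.19 − (-0.7722)·0.27)/1.416 = 0.234.
Then σ = (x₂ − x₁)/(z₂ − z₁) = (0.27 − 0.19)/1.416 = 0.057.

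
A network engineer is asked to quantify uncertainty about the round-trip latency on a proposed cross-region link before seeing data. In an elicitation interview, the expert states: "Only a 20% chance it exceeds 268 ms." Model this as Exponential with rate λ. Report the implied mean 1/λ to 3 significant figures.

mean ≈ 167 ms

P(T > 268.0) = e^(−λ·268.0) = 0.2, so λ = −ln(0.2)/268.0 = 0.00601.
Mean = 1/λ = 167 ms.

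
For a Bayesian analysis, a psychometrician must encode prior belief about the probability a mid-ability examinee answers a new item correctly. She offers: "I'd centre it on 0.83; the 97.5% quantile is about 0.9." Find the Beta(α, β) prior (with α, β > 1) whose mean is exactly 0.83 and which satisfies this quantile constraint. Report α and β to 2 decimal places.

α ≈ 74.30, β ≈ 15.22

With mean 0.83 fixed, write α = 0.83s, β = 0.17s where s = α+β.
Need P(θ < 0.9) = 0.975 under Beta(0.83s, 0.17s). Normal approximation: (q−m)/√(m(1−m)/s) ≈ z_{0.975} = 1.96, so s ≈ 0.83·0.17·(1.96)²/(0.9−0.83)² = 110.6.
At s = 110.6: P(θ<0.9) ≈ 0.986. Adjusting to match 0.975 gives s ≈ 89.52.
So α = 0.83·89.52 ≈ 74.30, β = 0.17·89.52 ≈ 15.22.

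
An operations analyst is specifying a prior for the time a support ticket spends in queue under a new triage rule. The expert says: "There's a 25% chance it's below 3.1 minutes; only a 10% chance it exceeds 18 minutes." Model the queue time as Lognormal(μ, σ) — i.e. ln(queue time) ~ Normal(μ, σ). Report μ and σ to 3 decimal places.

If T ~ Lognormal(μ,σ) then ln T ~ Normal(μ,σ), so the p-quantile of ln T is μ + z_p·σ.
ln(3.1) = 1.131 and ln(18) = 2.89; z_{0.25} = -0.6745, z_{0.9} = 1.282.
σ = (2.89 − 1.131)/(1.282 − (-0.6745)) = 0.899.
μ = 1.131 − (-0.6745)·0.899 = 1.738.

μ ≈ 1.738, σ ≈ 0.899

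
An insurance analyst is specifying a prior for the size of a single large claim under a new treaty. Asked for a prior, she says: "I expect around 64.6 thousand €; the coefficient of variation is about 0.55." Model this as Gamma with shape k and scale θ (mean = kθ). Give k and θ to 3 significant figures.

For Gamma(k, scale θ): mean = kθ, variance = kθ², so CV = 1/√k.
CV = 0.55, hence k = 1/CV² = 3.31.
Then θ = mean/k = 64.6/3.31 = 19.5.

k ≈ 3.31, θ ≈ 19.5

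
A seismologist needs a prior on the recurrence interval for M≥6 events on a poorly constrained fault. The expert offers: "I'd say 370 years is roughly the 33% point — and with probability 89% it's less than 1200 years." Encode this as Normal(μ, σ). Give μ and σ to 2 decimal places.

μ = 589.11, σ = 498.07

For Normal(μ,σ), the p-quantile is μ + z_p·σ. Here z_{0.33} = -0.4399, z_{0.89} = 1.227.
So 370 = μ − 0.4399σ and 1200 = μ + 1.227σ.
Subtracting: σ = (1200 − 370)/(1.227 − (-0.4399)) = 498.07.
Then μ = 370 − (-0.4399)·498.07 = 589.11.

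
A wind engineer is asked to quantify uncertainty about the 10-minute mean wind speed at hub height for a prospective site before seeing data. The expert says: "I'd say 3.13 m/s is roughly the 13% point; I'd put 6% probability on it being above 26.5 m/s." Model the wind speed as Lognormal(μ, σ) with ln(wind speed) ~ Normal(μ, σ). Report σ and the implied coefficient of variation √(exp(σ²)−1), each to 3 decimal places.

σ ≈ 0.797, CV ≈ 0.942

If T ~ Lognormal(μ,σ) then ln T ~ Normal(μ,σ), so the p-quantile of ln T is μ + z_p·σ.
ln(3.13) = 1.141 and ln(26.5) = 3.277; z_{0.13} = -1.126, z_{0.94} = 1.555.
σ = (3.277 − 1.141)/(1.555 − (-1.126)) = 0.797.
μ = 1.141 − (-1.126)·0.797 = 2.038.
CV = √(exp(σ²)−1) = √(exp(0.6347)−1) = 0.942.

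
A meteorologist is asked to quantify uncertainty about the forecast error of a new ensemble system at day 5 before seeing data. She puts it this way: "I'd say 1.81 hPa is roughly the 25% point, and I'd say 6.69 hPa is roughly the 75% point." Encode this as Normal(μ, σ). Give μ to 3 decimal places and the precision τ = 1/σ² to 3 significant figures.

The p-quantile of Normal(μ,σ) is μ + z_p·σ, with z_{0.25} = -0.6745 and z_{0.75} = 0.6745.
Eliminate σ: μ = (z₂·x₁ − z₁·x₂)/(z₂ − z₁) = (0.6745·1.81 − (-0.6745)·6.69)/1.349 = 4.250.
Then σ = (x₂ − x₁)/(z₂ − z₁) = (6.69 − 1.81)/1.349 = 3.618.
Precision τ = 1/σ² = 1/3.618² = 0.0764.

μ = 4.250, τ = 0.0764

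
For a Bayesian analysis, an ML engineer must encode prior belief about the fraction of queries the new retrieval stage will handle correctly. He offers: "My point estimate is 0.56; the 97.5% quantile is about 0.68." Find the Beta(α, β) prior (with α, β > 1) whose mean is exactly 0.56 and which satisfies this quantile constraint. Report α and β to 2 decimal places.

α ≈ 34.90, β ≈ 27.42

With mean 0.56 fixed, write α = 0.56s, β = 0.44s where s = α+β.
Need P(θ < 0.68) = 0.975 under Beta(0.56s, 0.44s). Normal approximation: (q−m)/√(m(1−m)/s) ≈ z_{0.975} = 1.96, so s ≈ 0.56·0.44·(1.96)²/(0.68−0.56)² = 65.7.
At s = 65.7: P(θ<0.68) ≈ 0.978. Adjusting to match 0.975 gives s ≈ 62.32.
So α = 0.56·62.32 ≈ 34.90, β = 0.44·62.32 ≈ 27.42.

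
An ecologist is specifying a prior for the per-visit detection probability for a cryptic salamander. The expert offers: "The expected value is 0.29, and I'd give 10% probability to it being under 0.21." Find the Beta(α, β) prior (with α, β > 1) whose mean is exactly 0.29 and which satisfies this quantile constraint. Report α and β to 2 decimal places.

α ≈ 14.47, β ≈ 35.42

With mean 0.29 fixed, write α = 0.29s, β = 0.71s where s = α+β.
Need P(θ < 0.21) = 0.1 under Beta(0.29s, 0.71s). Normal approximation: (q−m)/√(m(1−m)/s) ≈ z_{0.1} = -1.28, so s ≈ 0.29·0.71·(-1.28)²/(0.21−0.29)² = 52.8.
At s = 52.8: P(θ<0.21) ≈ 0.093. Adjusting to match 0.1 gives s ≈ 49.88.
So α = 0.29·49.88 ≈ 14.47, β = 0.71·49.88 ≈ 35.42.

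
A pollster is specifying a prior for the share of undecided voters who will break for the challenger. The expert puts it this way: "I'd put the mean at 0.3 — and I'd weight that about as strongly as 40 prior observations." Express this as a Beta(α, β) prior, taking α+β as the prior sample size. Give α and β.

Under the effective-sample-size interpretation, Beta(α, β) has prior mean α/(α+β) and prior sample size α+β.
So α+β = 40 and α/(α+β) = 0.3, giving α = 0.3·40 = 12 and β = 40 − 12 = 28.

α = 12, β = 28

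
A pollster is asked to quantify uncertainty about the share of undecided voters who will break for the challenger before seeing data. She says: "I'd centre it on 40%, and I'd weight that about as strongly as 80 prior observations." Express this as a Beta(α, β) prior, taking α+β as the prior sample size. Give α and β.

Under the effective-sample-size interpretation, Beta(α, β) has prior mean α/(α+β) and prior sample size α+β.
So α+β = 80 and α/(α+β) = 0.4, giving α = 0.4·80 = 32 and β = 80 − 32 = 48.

α = 32, β = 48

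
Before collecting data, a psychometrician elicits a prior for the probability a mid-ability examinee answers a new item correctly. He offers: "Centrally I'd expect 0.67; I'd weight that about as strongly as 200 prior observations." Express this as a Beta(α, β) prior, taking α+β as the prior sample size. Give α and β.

α = 134, β = 66

Under the effective-sample-size interpretation, Beta(α, β) has prior mean α/(α+β) and prior sample size α+β.
So α+β = 200 and α/(α+β) = 0.67, giving α = 0.67·200 = 134 and β = 200 − 134 = 66.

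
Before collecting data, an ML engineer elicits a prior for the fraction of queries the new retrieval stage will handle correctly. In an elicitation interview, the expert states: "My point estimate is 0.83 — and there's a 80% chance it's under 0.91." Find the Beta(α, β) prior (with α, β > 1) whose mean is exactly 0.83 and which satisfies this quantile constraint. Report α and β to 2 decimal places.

With mean 0.83 fixed, write α = 0.83s, β = 0.17s where s = α+β.
Need P(θ < 0.91) = 0.8 under Beta(0.83s, 0.17s). Normal approximation: (q−m)/√(m(1−m)/s) ≈ z_{0.8} = 0.842, so s ≈ 0.83·0.17·(0.842)²/(0.91−0.83)² = 15.6.
At s = 15.6: P(θ<0.91) ≈ 0.796. Adjusting to match 0.8 gives s ≈ 16.04.
So α = 0.83·16.04 ≈ 13.31, β = 0.17·16.04 ≈ 2.73.

α ≈ 13.31, β ≈ 2.73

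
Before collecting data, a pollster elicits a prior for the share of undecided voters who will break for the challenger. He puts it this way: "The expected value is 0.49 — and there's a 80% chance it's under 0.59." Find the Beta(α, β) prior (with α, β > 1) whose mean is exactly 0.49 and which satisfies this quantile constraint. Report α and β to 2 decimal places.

α ≈ 8.72, β ≈ 9.08

With mean 0.49 fixed, write α = 0.49s, β = 0.51s where s = α+β.
Need P(θ < 0.59) = 0.8 under Beta(0.49s, 0.51s). Normal approximation: (q−m)/√(m(1−m)/s) ≈ z_{0.8} = 0.842, so s ≈ 0.49·0.51·(0.842)²/(0.59−0.49)² = 17.7.
At s = 17.7: P(θ<0.59) ≈ 0.799. Adjusting to match 0.8 gives s ≈ 17.80.
So α = 0.49·17.80 ≈ 8.72, β = 0.51·17.80 ≈ 9.08.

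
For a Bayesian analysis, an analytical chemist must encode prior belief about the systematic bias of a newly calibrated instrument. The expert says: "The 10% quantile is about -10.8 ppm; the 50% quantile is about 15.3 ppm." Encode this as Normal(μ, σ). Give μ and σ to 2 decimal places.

The p-quantile of Normal(μ,σ) is μ + z_p·σ, with z_{0.1} = -1.282 and z_{0.5} = 0.
Eliminate σ: μ = (z₂·x₁ − z₁·x₂)/(z₂ − z₁) = (0·-10.8 − (-1.282)·15.3)/1.282 = 15.30.
Then σ = (x₂ − x₁)/(z₂ − z₁) = (15.3 − -10.8)/1.282 = 20.37.

μ = 15.30, σ = 20.37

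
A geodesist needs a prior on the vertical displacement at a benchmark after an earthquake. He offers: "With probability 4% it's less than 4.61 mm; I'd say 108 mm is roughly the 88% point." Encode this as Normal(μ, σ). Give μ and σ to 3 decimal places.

μ = 66.477, σ = 35.339

The p-quantile of Normal(μ,σ) is μ + z_p·σ, with z_{0.04} = -1.751 and z_{0.88} = 1.175.
Eliminate σ: μ = (z₂·x₁ − z₁·x₂)/(z₂ − z₁) = (1.175·4.61 − (-1.751)·108)/2.926 = 66.477.
Then σ = (x₂ − x₁)/(z₂ − z₁) = (108 − 4.61)/2.926 = 35.339.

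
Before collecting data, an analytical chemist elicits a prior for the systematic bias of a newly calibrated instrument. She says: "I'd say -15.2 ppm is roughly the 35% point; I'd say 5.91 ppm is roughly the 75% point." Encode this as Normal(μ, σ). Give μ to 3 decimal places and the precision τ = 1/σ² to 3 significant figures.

μ = -7.525, τ = 0.00252

For Normal(μ,σ), the p-quantile is μ + z_p·σ. Here z_{0.35} = -0.3853, z_{0.75} = 0.6745.
So -15.2 = μ − 0.3853σ and 5.91 = μ + 0.6745σ.
Subtracting: σ = (5.91 − -15.2)/(0.6745 − (-0.3853)) = 19.919.
Then μ = -15.2 − (-0.3853)·19.919 = -7.525.
Precision τ = 1/σ² = 1/19.92² = 0.00252.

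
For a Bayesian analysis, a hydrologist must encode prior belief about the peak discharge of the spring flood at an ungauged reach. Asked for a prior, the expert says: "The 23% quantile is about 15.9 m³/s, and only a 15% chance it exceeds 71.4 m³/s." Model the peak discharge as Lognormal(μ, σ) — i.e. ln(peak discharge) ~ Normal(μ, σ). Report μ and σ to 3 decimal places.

If T ~ Lognormal(μ,σ) then ln T ~ Normal(μ,σ), so the p-quantile of ln T is μ + z_p·σ.
ln(15.9) = 2.766 and ln(71.4) = 4.268; z_{0.23} = -0.7388, z_{0.85} = 1.036.
σ = (4.268 − 2.766)/(1.036 − (-0.7388)) = 0.846.
μ = 2.766 − (-0.7388)·0.846 = 3.391.

μ ≈ 3.391, σ ≈ 0.846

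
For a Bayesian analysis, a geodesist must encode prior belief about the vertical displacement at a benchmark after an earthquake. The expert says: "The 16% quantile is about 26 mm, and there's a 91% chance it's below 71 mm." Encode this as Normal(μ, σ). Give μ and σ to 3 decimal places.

The p-quantile of Normal(μ,σ) is μ + z_p·σ, with z_{0.16} = -0.9945 and z_{0.91} = 1.341.
Eliminate σ: μ = (z₂·x₁ − z₁·x₂)/(z₂ − z₁) = (1.341·26 − (-0.9945)·71)/2.335 = 45.163.
Then σ = (x₂ − x₁)/(z₂ − z₁) = (71 − 26)/2.335 = 19.270.

μ = 45.163, σ = 19.270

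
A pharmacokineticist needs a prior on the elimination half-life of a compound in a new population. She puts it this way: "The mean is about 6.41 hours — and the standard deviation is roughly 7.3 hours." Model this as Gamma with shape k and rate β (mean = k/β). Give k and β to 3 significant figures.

k ≈ 0.771, β ≈ 0.12

For Gamma(k, rate β): mean = k/β, variance = k/β², so CV = 1/√k.
CV = SD/mean = 7.3/6.41 = 1.139, hence k = 1/CV² = 0.771.
Then β = k/mean = 0.771/6.41 = 0.12.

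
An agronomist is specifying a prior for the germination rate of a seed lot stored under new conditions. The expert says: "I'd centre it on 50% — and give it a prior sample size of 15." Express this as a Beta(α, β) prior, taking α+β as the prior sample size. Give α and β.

α = 7.5, β = 7.5

Under the effective-sample-size interpretation, Beta(α, β) has prior mean α/(α+β) and prior sample size α+β.
So α+β = 15 and α/(α+β) = 0.5, giving α = 0.5·15 = 7.5 and β = 15 − 7.5 = 7.5.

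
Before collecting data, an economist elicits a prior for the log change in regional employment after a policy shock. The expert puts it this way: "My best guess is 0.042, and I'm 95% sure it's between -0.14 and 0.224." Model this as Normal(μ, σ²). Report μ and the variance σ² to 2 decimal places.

A symmetric 95% interval runs μ ± z·σ with z = 1.96.
Half-width = 0.182, so σ = 0.182/1.96 = 0.093 and σ² = 0.01.
μ is the stated best guess, 0.04.

μ = 0.04, σ² = 0.01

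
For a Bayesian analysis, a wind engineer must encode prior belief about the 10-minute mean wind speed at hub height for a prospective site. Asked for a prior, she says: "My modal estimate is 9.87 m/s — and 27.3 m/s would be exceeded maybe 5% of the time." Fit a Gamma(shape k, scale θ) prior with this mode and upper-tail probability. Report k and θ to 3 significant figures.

Gamma(k,θ) with k>1 has mode (k−1)θ, so θ = 9.87/(k−1).
Need P(X < 27.3) = 0.95 with θ tied to k this way. Start at k = 2, θ = 9.87: P(X<27.3) ≈ 0.763.
Too low — raise k to concentrate. Iterating converges to k ≈ 3.59.
Then θ = 9.87/(3.59−1) ≈ 3.81.

k ≈ 3.59, θ ≈ 3.81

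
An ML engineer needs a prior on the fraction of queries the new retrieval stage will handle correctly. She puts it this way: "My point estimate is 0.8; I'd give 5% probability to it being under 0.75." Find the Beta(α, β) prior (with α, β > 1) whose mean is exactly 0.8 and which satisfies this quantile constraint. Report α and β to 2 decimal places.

With mean 0.8 fixed, write α = 0.8s, β = 0.2s where s = α+β.
Need P(θ < 0.75) = 0.05 under Beta(0.8s, 0.2s). Normal approximation: (q−m)/√(m(1−m)/s) ≈ z_{0.05} = -1.64, so s ≈ 0.8·0.2·(-1.64)²/(0.75−0.8)² = 173.2.
At s = 173.2: P(θ<0.75) ≈ 0.056. Adjusting to match 0.05 gives s ≈ 185.28.
So α = 0.8·185.28 ≈ 148.23, β = 0.2·185.28 ≈ 37.06.

α ≈ 148.23, β ≈ 37.06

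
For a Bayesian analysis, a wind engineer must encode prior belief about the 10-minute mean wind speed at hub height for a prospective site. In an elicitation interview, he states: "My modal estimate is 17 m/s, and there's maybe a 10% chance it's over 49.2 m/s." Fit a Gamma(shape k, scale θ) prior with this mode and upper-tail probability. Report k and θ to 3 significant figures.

Gamma(k,θ) with k>1 has mode (k−1)θ, so θ = 17/(k−1).
Need P(X < 49.2) = 0.9 with θ tied to k this way. Start at k = 2, θ = 17: P(X<49.2) ≈ 0.784.
Too low — raise k to concentrate. Iterating converges to k ≈ 2.69.
Then θ = 17/(2.69−1) ≈ 10.1.

k ≈ 2.69, θ ≈ 10.1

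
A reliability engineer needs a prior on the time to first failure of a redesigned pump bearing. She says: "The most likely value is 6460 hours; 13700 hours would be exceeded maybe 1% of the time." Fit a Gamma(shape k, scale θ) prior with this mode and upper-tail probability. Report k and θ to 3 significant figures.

Gamma(k,θ) with k>1 has mode (k−1)θ, so θ = 6460/(k−1).
Need P(X < 13700) = 0.99 with θ tied to k this way. Start at k = 2, θ = 6460: P(X<13700) ≈ 0.626.
Too low — raise k to concentrate. Iterating converges to k ≈ 9.59.
Then θ = 6460/(9.59−1) ≈ 752.

k ≈ 9.59, θ ≈ 752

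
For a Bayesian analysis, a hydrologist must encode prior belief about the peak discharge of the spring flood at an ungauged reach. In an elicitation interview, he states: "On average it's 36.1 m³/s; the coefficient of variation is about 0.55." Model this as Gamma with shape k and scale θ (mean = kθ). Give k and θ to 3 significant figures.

For Gamma(k, scale θ): mean = kθ, variance = kθ², so CV = 1/√k.
CV = 0.55, hence k = 1/CV² = 3.31.
Then θ = mean/k = 36.1/3.31 = 10.9.

k ≈ 3.31, θ ≈ 10.9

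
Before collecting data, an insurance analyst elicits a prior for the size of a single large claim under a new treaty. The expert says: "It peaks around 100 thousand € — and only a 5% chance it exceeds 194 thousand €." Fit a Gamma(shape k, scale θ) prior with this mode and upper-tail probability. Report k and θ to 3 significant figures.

k ≈ 7.32, θ ≈ 15.8

Gamma(k,θ) with k>1 has mode (k−1)θ, so θ = 100/(k−1).
Need P(X < 194) = 0.95 with θ tied to k this way. Start at k = 2, θ = 100: P(X<194) ≈ 0.578.
Too low — raise k to concentrate. Iterating converges to k ≈ 7.32.
Then θ = 100/(7.32−1) ≈ 15.8.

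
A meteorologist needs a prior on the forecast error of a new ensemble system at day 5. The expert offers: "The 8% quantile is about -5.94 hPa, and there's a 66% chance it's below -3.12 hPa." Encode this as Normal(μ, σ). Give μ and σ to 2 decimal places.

The p-quantile of Normal(μ,σ) is μ + z_p·σ, with z_{0.08} = -1.405 and z_{0.66} = 0.4125.
Eliminate σ: μ = (z₂·x₁ − z₁·x₂)/(z₂ − z₁) = (0.4125·-5.94 − (-1.405)·-3.12)/1.818 = -3.76.
Then σ = (x₂ − x₁)/(z₂ − z₁) = (-3.12 − -5.94)/1.818 = 1.55.

μ = -3.76, σ = 1.55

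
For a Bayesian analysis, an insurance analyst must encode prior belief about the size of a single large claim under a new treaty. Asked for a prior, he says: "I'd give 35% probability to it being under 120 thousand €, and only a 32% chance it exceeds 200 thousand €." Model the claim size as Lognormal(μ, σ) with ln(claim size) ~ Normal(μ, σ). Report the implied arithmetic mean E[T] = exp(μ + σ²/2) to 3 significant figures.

E[T] ≈ 181 thousand €

If T ~ Lognormal(μ,σ) then ln T ~ Normal(μ,σ), so the p-quantile of ln T is μ + z_p·σ.
ln(120) = 4.787 and ln(200) = 5.298; z_{0.35} = -0.3853, z_{0.68} = 0.4677.
σ = (5.298 − 4.787)/(0.4677 − (-0.3853)) = 0.599.
μ = 4.787 − (-0.3853)·0.599 = 5.018.
E[T] = exp(μ + σ²/2) = exp(5.018 + 0.1793) = 181 thousand €.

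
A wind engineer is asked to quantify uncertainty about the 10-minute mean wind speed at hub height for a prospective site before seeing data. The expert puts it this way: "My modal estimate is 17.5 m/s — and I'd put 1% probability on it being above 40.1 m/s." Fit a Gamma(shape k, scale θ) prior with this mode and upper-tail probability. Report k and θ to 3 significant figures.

k ≈ 7.95, θ ≈ 2.52

Gamma(k,θ) with k>1 has mode (k−1)θ, so θ = 17.5/(k−1).
Need P(X < 40.1) = 0.99 with θ tied to k this way. Start at k = 2, θ = 17.5: P(X<40.1) ≈ 0.667.
Too low — raise k to concentrate. Iterating converges to k ≈ 7.95.
Then θ = 17.5/(7.95−1) ≈ 2.52.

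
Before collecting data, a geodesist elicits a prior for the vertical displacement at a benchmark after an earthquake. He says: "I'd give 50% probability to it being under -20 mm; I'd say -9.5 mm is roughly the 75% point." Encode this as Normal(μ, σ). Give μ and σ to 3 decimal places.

μ = -20.000, σ = 15.567

For Normal(μ,σ), the p-quantile is μ + z_p·σ. Here z_{0.5} = 0, z_{0.75} = 0.6745.
So -20 = μ + 0σ and -9.5 = μ + 0.6745σ.
Subtracting: σ = (-9.5 − -20)/(0.6745 − (0)) = 15.567.
Then μ = -20 − (0)·15.567 = -20.000.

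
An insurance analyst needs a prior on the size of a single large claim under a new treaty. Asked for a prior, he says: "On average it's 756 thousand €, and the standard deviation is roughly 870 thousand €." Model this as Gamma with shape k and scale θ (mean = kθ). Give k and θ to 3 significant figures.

k ≈ 0.755, θ ≈ 1000

For Gamma(k, scale θ): mean = kθ, variance = kθ², so CV = 1/√k.
CV = SD/mean = 870/756 = 1.151, hence k = 1/CV² = 0.755.
Then θ = mean/k = 756/0.755 = 1000.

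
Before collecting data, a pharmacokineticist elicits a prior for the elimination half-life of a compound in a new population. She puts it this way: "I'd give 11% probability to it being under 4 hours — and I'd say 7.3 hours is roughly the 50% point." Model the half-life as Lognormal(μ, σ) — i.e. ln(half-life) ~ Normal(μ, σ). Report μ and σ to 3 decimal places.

If T ~ Lognormal(μ,σ) then ln T ~ Normal(μ,σ), so the p-quantile of ln T is μ + z_p·σ.
ln(4) = 1.386 and ln(7.3) = 1.988; z_{0.11} = -1.227, z_{0.5} = 0.
σ = (1.988 − 1.386)/(0 − (-1.227)) = 0.490.
μ = 1.386 − (-1.227)·0.490 = 1.988.

μ ≈ 1.988, σ ≈ 0.490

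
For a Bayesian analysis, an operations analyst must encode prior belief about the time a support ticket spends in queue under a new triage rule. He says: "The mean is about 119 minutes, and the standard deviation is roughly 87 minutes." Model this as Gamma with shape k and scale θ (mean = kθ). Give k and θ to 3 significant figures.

For Gamma(k, scale θ): mean = kθ, variance = kθ², so CV = 1/√k.
CV = SD/mean = 87/119 = 0.7311, hence k = 1/CV² = 1.87.
Then θ = mean/k = 119/1.87 = 63.6.

k ≈ 1.87, θ ≈ 63.6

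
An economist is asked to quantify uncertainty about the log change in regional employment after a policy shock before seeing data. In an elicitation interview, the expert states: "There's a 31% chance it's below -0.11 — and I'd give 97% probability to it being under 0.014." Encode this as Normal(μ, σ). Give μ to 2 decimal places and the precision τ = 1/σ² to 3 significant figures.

For Normal(μ,σ), the p-quantile is μ + z_p·σ. Here z_{0.31} = -0.4959, z_{0.97} = 1.881.
So -0.11 = μ − 0.4959σ and 0.014 = μ + 1.881σ.
Subtracting: σ = (0.014 − -0.11)/(1.881 − (-0.4959)) = 0.05.
Then μ = -0.11 − (-0.4959)·0.05 = -0.08.
Precision τ = 1/σ² = 1/0.05217² = 367.

μ = -0.08, τ = 367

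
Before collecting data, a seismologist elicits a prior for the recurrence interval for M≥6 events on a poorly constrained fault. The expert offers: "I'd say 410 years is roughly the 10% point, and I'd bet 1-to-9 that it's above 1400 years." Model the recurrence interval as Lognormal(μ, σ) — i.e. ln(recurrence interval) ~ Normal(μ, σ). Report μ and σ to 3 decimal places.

If T ~ Lognormal(μ,σ) then ln T ~ Normal(μ,σ), so the p-quantile of ln T is μ + z_p·σ.
ln(410) = 6.016 and ln(1400) = 7.244; z_{0.1} = -1.282, z_{0.9} = 1.282.
σ = (7.244 − 6.016)/(1.282 − (-1.282)) = 0.479.
μ = 6.016 − (-1.282)·0.479 = 6.630.

μ ≈ 6.630, σ ≈ 0.479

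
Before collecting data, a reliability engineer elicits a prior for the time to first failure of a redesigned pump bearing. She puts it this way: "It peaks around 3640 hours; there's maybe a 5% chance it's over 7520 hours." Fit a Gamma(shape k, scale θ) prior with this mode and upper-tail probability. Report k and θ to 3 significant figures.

Gamma(k,θ) with k>1 has mode (k−1)θ, so θ = 3640/(k−1).
Need P(X < 7520) = 0.95 with θ tied to k this way. Start at k = 2, θ = 3640: P(X<7520) ≈ 0.612.
Too low — raise k to concentrate. Iterating converges to k ≈ 6.25.
Then θ = 3640/(6.25−1) ≈ 693.

k ≈ 6.25, θ ≈ 693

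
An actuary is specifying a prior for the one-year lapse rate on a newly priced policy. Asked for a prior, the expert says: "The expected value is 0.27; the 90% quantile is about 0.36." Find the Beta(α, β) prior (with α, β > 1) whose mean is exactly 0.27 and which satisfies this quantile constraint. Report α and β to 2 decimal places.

With mean 0.27 fixed, write α = 0.27s, β = 0.73s where s = α+β.
Need P(θ < 0.36) = 0.9 under Beta(0.27s, 0.73s). Normal approximation: (q−m)/√(m(1−m)/s) ≈ z_{0.9} = 1.28, so s ≈ 0.27·0.73·(1.28)²/(0.36−0.27)² = 40.0.
At s = 40.0: P(θ<0.36) ≈ 0.896. Adjusting to match 0.9 gives s ≈ 41.57.
So α = 0.27·41.57 ≈ 11.23, β = 0.73·41.57 ≈ 30.35.

α ≈ 11.23, β ≈ 30.35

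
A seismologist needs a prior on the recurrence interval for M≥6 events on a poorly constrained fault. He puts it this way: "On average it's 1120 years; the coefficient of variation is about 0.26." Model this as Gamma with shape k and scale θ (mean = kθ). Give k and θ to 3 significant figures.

For Gamma(k, scale θ): mean = kθ, variance = kθ², so CV = 1/√k.
CV = 0.26, hence k = 1/CV² = 14.8.
Then θ = mean/k = 1120/14.8 = 75.7.

k ≈ 14.8, θ ≈ 75.7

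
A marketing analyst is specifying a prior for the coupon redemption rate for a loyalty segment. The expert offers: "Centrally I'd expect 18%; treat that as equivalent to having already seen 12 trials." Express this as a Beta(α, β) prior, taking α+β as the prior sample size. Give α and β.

Under the effective-sample-size interpretation, Beta(α, β) has prior mean α/(α+β) and prior sample size α+β.
So α+β = 12 and α/(α+β) = 0.18, giving α = 0.18·12 = 2.16 and β = 12 − 2.16 = 9.84.

α = 2.16, β = 9.84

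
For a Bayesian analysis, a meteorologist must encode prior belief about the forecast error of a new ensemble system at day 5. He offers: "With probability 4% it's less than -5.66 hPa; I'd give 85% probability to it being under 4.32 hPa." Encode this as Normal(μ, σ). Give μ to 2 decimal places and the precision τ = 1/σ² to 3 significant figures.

μ = 0.61, τ = 0.078

The p-quantile of Normal(μ,σ) is μ + z_p·σ, with z_{0.04} = -1.751 and z_{0.85} = 1.036.
Eliminate σ: μ = (z₂·x₁ − z₁·x₂)/(z₂ − z₁) = (1.036·-5.66 − (-1.751)·4.32)/2.787 = 0.61.
Then σ = (x₂ − x₁)/(z₂ − z₁) = (4.32 − -5.66)/2.787 = 3.58.
Precision τ = 1/σ² = 1/3.581² = 0.078.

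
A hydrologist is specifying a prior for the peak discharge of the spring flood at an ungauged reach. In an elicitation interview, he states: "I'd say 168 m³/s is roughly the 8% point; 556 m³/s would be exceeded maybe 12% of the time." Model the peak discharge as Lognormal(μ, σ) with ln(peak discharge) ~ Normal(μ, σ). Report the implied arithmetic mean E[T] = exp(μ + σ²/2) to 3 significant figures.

If T ~ Lognormal(μ,σ) then ln T ~ Normal(μ,σ), so the p-quantile of ln T is μ + z_p·σ.
ln(168) = 5.124 and ln(556) = 6.321; z_{0.08} = -1.405, z_{0.88} = 1.175.
σ = (6.321 − 5.124)/(1.175 − (-1.405)) = 0.464.
μ = 5.124 − (-1.405)·0.464 = 5.776.
E[T] = exp(μ + σ²/2) = exp(5.776 + 0.1076) = 359 m³/s.

E[T] ≈ 359 m³/s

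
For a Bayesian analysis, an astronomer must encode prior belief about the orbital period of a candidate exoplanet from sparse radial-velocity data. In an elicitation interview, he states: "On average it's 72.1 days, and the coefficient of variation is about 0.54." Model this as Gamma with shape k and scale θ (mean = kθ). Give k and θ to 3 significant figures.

k ≈ 3.43, θ ≈ 21

For Gamma(k, scale θ): mean = kθ, variance = kθ², so CV = 1/√k.
CV = 0.54, hence k = 1/CV² = 3.43.
Then θ = mean/k = 72.1/3.43 = 21.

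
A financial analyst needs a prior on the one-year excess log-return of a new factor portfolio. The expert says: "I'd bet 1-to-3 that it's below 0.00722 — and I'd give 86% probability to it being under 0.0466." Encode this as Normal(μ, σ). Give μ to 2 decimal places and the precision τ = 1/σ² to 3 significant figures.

μ = 0.02, τ = 1990

For Normal(μ,σ), the p-quantile is μ + z_p·σ. Here z_{0.25} = -0.6745, z_{0.86} = 1.08.
So 0.00722 = μ − 0.6745σ and 0.0466 = μ + 1.08σ.
Subtracting: σ = (0.0466 − 0.00722)/(1.08 − (-0.6745)) = 0.02.
Then μ = 0.00722 − (-0.6745)·0.02 = 0.02.
Precision τ = 1/σ² = 1/0.02244² = 1990.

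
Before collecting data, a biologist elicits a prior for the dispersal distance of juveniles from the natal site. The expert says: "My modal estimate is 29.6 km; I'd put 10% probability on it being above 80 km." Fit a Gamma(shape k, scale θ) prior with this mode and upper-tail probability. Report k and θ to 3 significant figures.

k ≈ 2.94, θ ≈ 15.3

Gamma(k,θ) with k>1 has mode (k−1)θ, so θ = 29.6/(k−1).
Need P(X < 80) = 0.9 with θ tied to k this way. Start at k = 2, θ = 29.6: P(X<80) ≈ 0.752.
Too low — raise k to concentrate. Iterating converges to k ≈ 2.94.
Then θ = 29.6/(2.94−1) ≈ 15.3.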